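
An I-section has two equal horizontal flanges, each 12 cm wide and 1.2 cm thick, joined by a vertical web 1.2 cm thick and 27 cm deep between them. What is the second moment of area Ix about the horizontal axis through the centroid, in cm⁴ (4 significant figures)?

Ix ≈ 7697 cm⁴

Break the section into simple shapes (no overlaps), measuring from the bottom-left corner of the bounding box.
Bottom flange: 12 × 1.2, A = 14.4 cm², y = 0.6 cm, Ī = 1.728 cm⁴.
Web: 1.2 × 27, A = 32.4 cm², y = 14.7 cm, Ī = 1968.3 cm⁴.
Top flange: 12 × 1.2, A = 14.4 cm², y = 28.8 cm, Ī = 1.728 cm⁴.
By symmetry the centroid is at mid-height, ȳ = 14.7 cm.
Transfer each piece to the horizontal axis through the centroid using Ī + A·d² with d = y − 14.7:
  bottom flange: d = -14.1 cm → contributes +2864.59 cm⁴
  web: d = 0 cm → contributes +1968.3 cm⁴
  top flange: d = 14.1 cm → contributes +2864.59 cm⁴
Total I = 7697.48 cm⁴.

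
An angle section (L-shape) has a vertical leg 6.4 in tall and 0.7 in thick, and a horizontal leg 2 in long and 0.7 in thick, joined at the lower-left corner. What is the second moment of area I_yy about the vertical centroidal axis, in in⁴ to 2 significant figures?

I_yy ≈ 1.1 in⁴

Decompose the section into non-overlapping parts with the origin at the bottom-left of its bounding rectangle.
Vertical leg: 0.7 × 6.4, A = 4.48 in², x = 0.35 in, Ī = 0.1829 in⁴.
Horizontal leg (remainder): 1.3 × 0.7, A = 0.91 in², x = 1.35 in, Ī = 0.1282 in⁴.
Centroid: x̄ = ΣA·x / ΣA = 0.5188 in.
Transfer each piece to the vertical centroidal axis using Ī + A·d² with d = x − 0.5188:
  vertical leg: d = -0.1688 in → contributes +0.3106 in⁴
  horizontal leg (remainder): d = 0.8312 in → contributes +0.7568 in⁴
Total I = 1.067 in⁴.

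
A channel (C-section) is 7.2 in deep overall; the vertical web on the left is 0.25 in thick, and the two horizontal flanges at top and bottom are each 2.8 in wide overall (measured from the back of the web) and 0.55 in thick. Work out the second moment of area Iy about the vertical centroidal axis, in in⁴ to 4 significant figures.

Break the section into simple shapes (no overlaps), measuring from the bottom-left corner of the bounding box.
Web: 0.25 × 7.2, A = 1.8 in², x = 0.125 in, Ī = 0.009375 in⁴.
Top flange (beyond web): 2.55 × 0.55, A = 1.4025 in², x = 1.525 in, Ī = 0.75998 in⁴.
Bottom flange (beyond web): 2.55 × 0.55, A = 1.4025 in², x = 1.525 in, Ī = 0.75998 in⁴.
Centroid: x̄ = ΣA·x / ΣA = 0.977769 in.
Transfer each piece to the vertical centroidal axis using Ī + A·d² with d = x − 0.977769:
  web: d = -0.852769 in → contributes +1.31836 in⁴
  top flange (beyond web): d = 0.547231 in → contributes +1.17998 in⁴
  bottom flange (beyond web): d = 0.547231 in → contributes +1.17998 in⁴
Total I = 3.67831 in⁴.

Iy ≈ 3.678 in⁴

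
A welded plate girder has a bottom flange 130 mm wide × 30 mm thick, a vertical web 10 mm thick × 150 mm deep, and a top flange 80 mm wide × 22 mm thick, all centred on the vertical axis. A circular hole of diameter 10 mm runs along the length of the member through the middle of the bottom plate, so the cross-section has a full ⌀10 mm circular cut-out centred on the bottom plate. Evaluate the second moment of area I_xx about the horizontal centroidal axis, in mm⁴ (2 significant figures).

Break the section into simple shapes (no overlaps), measuring from the bottom-left corner of the bounding box.
Bottom plate: 130 × 30, A = 3 900 mm², y = 15 mm, Ī = 292 500 mm⁴.
Web plate: 10 × 150, A = 1 500 mm², y = 105 mm, Ī = 2 812 500 mm⁴.
Top plate: 80 × 22, A = 1 760 mm², y = 191 mm, Ī = 70 987 mm⁴.
Hole (subtracted): ⌀10, A = 78.54 mm², y = 15 mm, Ī = 490.9 mm⁴.
Centroid: ȳ = ΣA·y / ΣA = 77.81 mm.
Transfer each piece to the horizontal centroidal axis using Ī + A·d² with d = y − 77.81:
  bottom plate: d = -62.81 mm → contributes +15 676 541 mm⁴
  web plate: d = 27.19 mm → contributes +3 921 750 mm⁴
  top plate: d = 113.2 mm → contributes +22 621 556 mm⁴
  hole: d = -62.81 mm → contributes −310 301 mm⁴
Total I = 41 909 545 mm⁴.

I_xx ≈ 4.2 × 10⁷ mm⁴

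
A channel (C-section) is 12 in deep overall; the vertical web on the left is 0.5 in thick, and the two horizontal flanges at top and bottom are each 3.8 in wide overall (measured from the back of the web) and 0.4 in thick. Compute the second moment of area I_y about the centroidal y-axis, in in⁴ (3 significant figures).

Break the section into simple shapes (no overlaps), measuring from the bottom-left corner of the bounding box.
Web: 0.5 × 12, A = 6 in², x = 0.25 in, Ī = 0.125 in⁴.
Top flange (beyond web): 3.3 × 0.4, A = 1.32 in², x = 2.15 in, Ī = 1.1979 in⁴.
Bottom flange (beyond web): 3.3 × 0.4, A = 1.32 in², x = 2.15 in, Ī = 1.1979 in⁴.
Centroid: x̄ = ΣA·x / ΣA = 0.83056 in.
Transfer each piece to the centroidal y-axis using Ī + A·d² with d = x − 0.83056:
  web: d = -0.58056 in → contributes +2.1473 in⁴
  top flange (beyond web): d = 1.3194 in → contributes +3.4959 in⁴
  bottom flange (beyond web): d = 1.3194 in → contributes +3.4959 in⁴
Total I = 9.1391 in⁴.

I_y ≈ 9.14 in⁴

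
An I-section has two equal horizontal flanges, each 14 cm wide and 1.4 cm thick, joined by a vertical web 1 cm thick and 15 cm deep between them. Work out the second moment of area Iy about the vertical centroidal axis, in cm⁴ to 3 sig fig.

Split into non-overlapping primitives; take the origin at the lower-left of the bounding box.
Bottom flange: 14 × 1.4, A = 19.6 cm², x = 7 cm, Ī = 320.13 cm⁴.
Web: 1 × 15, A = 15 cm², x = 7 cm, Ī = 1.25 cm⁴.
Top flange: 14 × 1.4, A = 19.6 cm², x = 7 cm, Ī = 320.13 cm⁴.
By symmetry the centroid is at mid-width, x̄ = 7 cm.
All pieces are centred on the vertical centroidal axis, so I = ΣĪ = 641.52 cm⁴.

Iy ≈ 642 cm⁴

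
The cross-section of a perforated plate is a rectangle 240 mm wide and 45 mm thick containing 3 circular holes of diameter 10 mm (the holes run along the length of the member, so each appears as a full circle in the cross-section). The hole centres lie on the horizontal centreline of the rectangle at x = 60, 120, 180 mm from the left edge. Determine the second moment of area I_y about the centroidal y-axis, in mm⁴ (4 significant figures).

I_y ≈ 5.127 × 10⁷ mm⁴

Decompose the section into non-overlapping parts with the origin at the bottom-left of its bounding rectangle.
Plate: 240 × 45, A = 10 800 mm², x = 120 mm, Ī = 51 840 000 mm⁴.
Hole 1 (subtracted): ⌀10, A = 78.5398 mm², x = 60 mm, Ī = 490.874 mm⁴.
Hole 2 (subtracted): ⌀10, A = 78.5398 mm², x = 120 mm, Ī = 490.874 mm⁴.
Hole 3 (subtracted): ⌀10, A = 78.5398 mm², x = 180 mm, Ī = 490.874 mm⁴.
By symmetry the centroid is at mid-width, x̄ = 120 mm.
Transfer each piece to the centroidal y-axis using Ī + A·d² with d = x − 120:
  plate: d = 0 mm → contributes +51 840 000 mm⁴
  hole 1: d = -60 mm → contributes −283 234 mm⁴
  hole 2: d = 0 mm → contributes −490.874 mm⁴
  hole 3: d = 60 mm → contributes −283 234 mm⁴
Total I = 51 273 041 mm⁴.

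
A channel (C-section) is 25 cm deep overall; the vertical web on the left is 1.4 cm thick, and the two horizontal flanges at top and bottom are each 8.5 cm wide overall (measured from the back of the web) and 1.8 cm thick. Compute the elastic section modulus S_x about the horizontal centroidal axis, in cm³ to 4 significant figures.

Treat the section as a set of non-overlapping primitives; coordinates are from the bounding-box lower-left.
Web: 1.4 × 25, A = 35 cm², y = 12.5 cm, Ī = 1822.92 cm⁴.
Top flange (beyond web): 7.1 × 1.8, A = 12.78 cm², y = 24.1 cm, Ī = 3.4506 cm⁴.
Bottom flange (beyond web): 7.1 × 1.8, A = 12.78 cm², y = 0.9 cm, Ī = 3.4506 cm⁴.
By symmetry the centroid is at mid-height, ȳ = 12.5 cm.
Transfer each piece to the horizontal centroidal axis using Ī + A·d² with d = y − 12.5:
  web: d = 0 cm → contributes +1822.92 cm⁴
  top flange (beyond web): d = 11.6 cm → contributes +1723.13 cm⁴
  bottom flange (beyond web): d = -11.6 cm → contributes +1723.13 cm⁴
Total I = 5269.17 cm⁴.
Extreme fibre distance c = 12.5 cm; S = I/c = 421.534 cm³.

S_x ≈ 421.5 cm³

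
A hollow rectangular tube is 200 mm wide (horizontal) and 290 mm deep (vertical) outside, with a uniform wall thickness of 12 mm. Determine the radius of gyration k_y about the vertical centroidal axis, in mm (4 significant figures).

k_y ≈ 80.51 mm

Decompose the section into non-overlapping parts with the origin at the bottom-left of its bounding rectangle.
Outer rectangle: 200 × 290, A = 58 000 mm², x = 100 mm, Ī = 193 333 333 mm⁴.
Inner void (subtracted): 176 × 266, A = 46 816 mm², x = 100 mm, Ī = 120 847 701 mm⁴.
By symmetry the centroid is at mid-width, x̄ = 100 mm.
All pieces are centred on the vertical centroidal axis, so I = ΣĪ (holes subtracted) = 72 485 632 mm⁴.
Radius of gyration: k = √(I/A) = √(72 485 632 / 11 184) = 80.5058 mm.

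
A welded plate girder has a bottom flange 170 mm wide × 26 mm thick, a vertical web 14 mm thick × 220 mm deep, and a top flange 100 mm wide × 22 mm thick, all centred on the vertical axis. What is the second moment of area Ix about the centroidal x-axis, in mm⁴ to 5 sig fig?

Ix ≈ 1.0390 × 10⁸ mm⁴

Break the section into simple shapes (no overlaps), measuring from the bottom-left corner of the bounding box.
Bottom plate: 170 × 26, A = 4 420 mm², y = 13 mm, Ī = 248993.3 mm⁴.
Web plate: 14 × 220, A = 3 080 mm², y = 136 mm, Ī = 12 422 667 mm⁴.
Top plate: 100 × 22, A = 2 200 mm², y = 257 mm, Ī = 88733.33 mm⁴.
Centroid: ȳ = ΣA·y / ΣA = 107.3959 mm.
Transfer each piece to the centroidal x-axis using Ī + A·d² with d = y − 107.3959:
  bottom plate: d = -94.39588 mm → contributes +39 633 763 mm⁴
  web plate: d = 28.60412 mm → contributes +14 942 710 mm⁴
  top plate: d = 149.6041 mm → contributes +49 327 800 mm⁴
Total I = 103 904 273 mm⁴.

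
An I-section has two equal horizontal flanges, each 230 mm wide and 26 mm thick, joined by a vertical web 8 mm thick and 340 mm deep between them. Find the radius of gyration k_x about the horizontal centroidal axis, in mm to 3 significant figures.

k_x ≈ 171 mm

Split into non-overlapping primitives; take the origin at the lower-left of the bounding box.
Bottom flange: 230 × 26, A = 5 980 mm², y = 13 mm, Ī = 336 873 mm⁴.
Web: 8 × 340, A = 2 720 mm², y = 196 mm, Ī = 26 202 667 mm⁴.
Top flange: 230 × 26, A = 5 980 mm², y = 379 mm, Ī = 336 873 mm⁴.
By symmetry the centroid is at mid-height, ȳ = 196 mm.
Transfer each piece to the horizontal centroidal axis using Ī + A·d² with d = y − 196:
  bottom flange: d = -183 mm → contributes +200 601 093 mm⁴
  web: d = 0 mm → contributes +26 202 667 mm⁴
  top flange: d = 183 mm → contributes +200 601 093 mm⁴
Total I = 427 404 853 mm⁴.
Radius of gyration: k = √(I/A) = √(427 404 853 / 14 680) = 170.63 mm.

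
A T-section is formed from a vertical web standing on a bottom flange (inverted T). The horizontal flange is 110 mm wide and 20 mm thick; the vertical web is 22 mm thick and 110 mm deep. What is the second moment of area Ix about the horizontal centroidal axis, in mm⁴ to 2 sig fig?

Split into non-overlapping primitives; take the origin at the lower-left of the bounding box.
Flange: 110 × 20, A = 2 200 mm², y = 10 mm, Ī = 73 333 mm⁴.
Web: 22 × 110, A = 2 420 mm², y = 75 mm, Ī = 2 440 167 mm⁴.
Centroid: ȳ = ΣA·y / ΣA = 44.05 mm.
Transfer each piece to the horizontal centroidal axis using Ī + A·d² with d = y − 44.05:
  flange: d = -34.05 mm → contributes +2 623 662 mm⁴
  web: d = 30.95 mm → contributes +4 758 647 mm⁴
Total I = 7 382 310 mm⁴.

Ix ≈ 7.4 × 10⁶ mm⁴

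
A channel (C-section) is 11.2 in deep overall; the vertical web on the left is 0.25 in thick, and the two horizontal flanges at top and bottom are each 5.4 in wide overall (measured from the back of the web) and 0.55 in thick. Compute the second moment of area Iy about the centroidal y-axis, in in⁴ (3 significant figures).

Split into non-overlapping primitives; take the origin at the lower-left of the bounding box.
Web: 0.25 × 11.2, A = 2.8 in², x = 0.125 in, Ī = 0.014583 in⁴.
Top flange (beyond web): 5.15 × 0.55, A = 2.8325 in², x = 2.825 in, Ī = 6.2604 in⁴.
Bottom flange (beyond web): 5.15 × 0.55, A = 2.8325 in², x = 2.825 in, Ī = 6.2604 in⁴.
Centroid: x̄ = ΣA·x / ΣA = 1.9319 in.
Transfer each piece to the centroidal y-axis using Ī + A·d² with d = x − 1.9319:
  web: d = -1.8069 in → contributes +9.1564 in⁴
  top flange (beyond web): d = 0.89309 in → contributes +8.5196 in⁴
  bottom flange (beyond web): d = 0.89309 in → contributes +8.5196 in⁴
Total I = 26.196 in⁴.

Iy ≈ 26.2 in⁴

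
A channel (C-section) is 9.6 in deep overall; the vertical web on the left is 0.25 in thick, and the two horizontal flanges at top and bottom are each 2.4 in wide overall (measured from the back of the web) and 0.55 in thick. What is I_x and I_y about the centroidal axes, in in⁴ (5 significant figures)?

Treat the section as a set of non-overlapping primitives; coordinates are from the bounding-box lower-left.
Web: 0.25 × 9.6, A = 2.4 in², y = 4.8 in, Ī = 18.432 in⁴.
Top flange (beyond web): 2.15 × 0.55, A = 1.1825 in², y = 9.325 in, Ī = 0.02980885 in⁴.
Bottom flange (beyond web): 2.15 × 0.55, A = 1.1825 in², y = 0.275 in, Ī = 0.02980885 in⁴.
By symmetry the centroid is at mid-height, ȳ = 4.8 in.
Transfer each piece to the centroidal x-axis using Ī + A·d² with d = y − 4.8:
  web: d = 0 in → contributes +18.432 in⁴
  top flange (beyond web): d = 4.525 in → contributes +24.24224 in⁴
  bottom flange (beyond web): d = -4.525 in → contributes +24.24224 in⁴
Total I = 66.91647 in⁴.
For the y-axis: x̄ = 0.7205929 in.
Repeating about the centroidal y-axis gives I_y = 2.638825 in⁴.

I_x ≈ 66.916 in⁴, I_y ≈ 2.6388 in⁴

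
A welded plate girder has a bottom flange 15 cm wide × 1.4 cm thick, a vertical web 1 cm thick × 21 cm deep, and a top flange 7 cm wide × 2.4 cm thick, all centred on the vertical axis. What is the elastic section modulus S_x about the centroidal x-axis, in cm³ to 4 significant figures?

S_x ≈ 419.8 cm³

Treat the section as a set of non-overlapping primitives; coordinates are from the bounding-box lower-left.
Bottom plate: 15 × 1.4, A = 21 cm², y = 0.7 cm, Ī = 3.43 cm⁴.
Web plate: 1 × 21, A = 21 cm², y = 11.9 cm, Ī = 771.75 cm⁴.
Top plate: 7 × 2.4, A = 16.8 cm², y = 23.6 cm, Ī = 8.064 cm⁴.
Centroid: ȳ = ΣA·y / ΣA = 11.2429 cm.
Transfer each piece to the centroidal x-axis using Ī + A·d² with d = y − 11.2429:
  bottom plate: d = -10.5429 cm → contributes +2337.62 cm⁴
  web plate: d = 0.657143 cm → contributes +780.819 cm⁴
  top plate: d = 12.3571 cm → contributes +2573.41 cm⁴
Total I = 5691.84 cm⁴.
Extreme fibre distance c = 13.5571 cm; S = I/c = 419.841 cm³.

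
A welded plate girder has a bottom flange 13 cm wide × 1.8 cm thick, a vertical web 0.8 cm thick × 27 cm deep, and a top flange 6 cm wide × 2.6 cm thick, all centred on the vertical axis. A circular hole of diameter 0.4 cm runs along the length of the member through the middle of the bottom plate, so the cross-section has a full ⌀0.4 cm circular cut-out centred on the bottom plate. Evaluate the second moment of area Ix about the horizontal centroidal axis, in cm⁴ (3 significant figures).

Decompose the section into non-overlapping parts with the origin at the bottom-left of its bounding rectangle.
Bottom plate: 13 × 1.8, A = 23.4 cm², y = 0.9 cm, Ī = 6.318 cm⁴.
Web plate: 0.8 × 27, A = 21.6 cm², y = 15.3 cm, Ī = 1312.2 cm⁴.
Top plate: 6 × 2.6, A = 15.6 cm², y = 30.1 cm, Ī = 8.788 cm⁴.
Hole (subtracted): ⌀0.4, A = 0.12566 cm², y = 0.9 cm, Ī = 0.0012566 cm⁴.
Centroid: ȳ = ΣA·y / ΣA = 13.576 cm.
Transfer each piece to the horizontal centroidal axis using Ī + A·d² with d = y − 13.576:
  bottom plate: d = -12.676 cm → contributes +3766.1 cm⁴
  web plate: d = 1.7242 cm → contributes +1376.4 cm⁴
  top plate: d = 16.524 cm → contributes +4268.4 cm⁴
  hole: d = -12.676 cm → contributes −20.192 cm⁴
Total I = 9390.7 cm⁴.

Ix ≈ 9390 cm⁴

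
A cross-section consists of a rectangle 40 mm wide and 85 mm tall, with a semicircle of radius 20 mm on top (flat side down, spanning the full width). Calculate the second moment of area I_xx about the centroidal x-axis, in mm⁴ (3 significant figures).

Split into non-overlapping primitives; take the origin at the lower-left of the bounding box.
Rectangular body: 40 × 85, A = 3 400 mm², y = 42.5 mm, Ī = 2 047 083 mm⁴.
Semicircular cap: semicircle r = 20, A = 628.32 mm², y = 93.488 mm, Ī = 17 561 mm⁴.
Centroid: ȳ = ΣA·y / ΣA = 50.453 mm.
Transfer each piece to the centroidal x-axis using Ī + A·d² with d = y − 50.453:
  rectangular body: d = -7.9529 mm → contributes +2 262 129 mm⁴
  semicircular cap: d = 43.035 mm → contributes +1 181 233 mm⁴
Total I = 3 443 362 mm⁴.

I_xx ≈ 3.44 × 10⁶ mm⁴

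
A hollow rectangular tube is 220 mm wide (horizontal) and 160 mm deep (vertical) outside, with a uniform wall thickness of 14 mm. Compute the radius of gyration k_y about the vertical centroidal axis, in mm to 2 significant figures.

k_y ≈ 81 mm

Break the section into simple shapes (no overlaps), measuring from the bottom-left corner of the bounding box.
Outer rectangle: 220 × 160, A = 35 200 mm², x = 110 mm, Ī = 141 973 333 mm⁴.
Inner void (subtracted): 192 × 132, A = 25 344 mm², x = 110 mm, Ī = 77 856 768 mm⁴.
By symmetry the centroid is at mid-width, x̄ = 110 mm.
All pieces are centred on the vertical centroidal axis, so I = ΣĪ (holes subtracted) = 64 116 565 mm⁴.
Radius of gyration: k = √(I/A) = √(64 116 565 / 9 856) = 80.66 mm.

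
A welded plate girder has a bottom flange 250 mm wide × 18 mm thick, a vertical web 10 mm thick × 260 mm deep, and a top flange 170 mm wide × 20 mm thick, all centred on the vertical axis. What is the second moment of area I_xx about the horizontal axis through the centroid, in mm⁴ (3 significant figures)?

Treat the section as a set of non-overlapping primitives; coordinates are from the bounding-box lower-left.
Bottom plate: 250 × 18, A = 4 500 mm², y = 9 mm, Ī = 121 500 mm⁴.
Web plate: 10 × 260, A = 2 600 mm², y = 148 mm, Ī = 14 646 667 mm⁴.
Top plate: 170 × 20, A = 3 400 mm², y = 288 mm, Ī = 113 333 mm⁴.
Centroid: ȳ = ΣA·y / ΣA = 133.76 mm.
Transfer each piece to the horizontal axis through the centroid using Ī + A·d² with d = y − 133.76:
  bottom plate: d = -124.76 mm → contributes +70 166 398 mm⁴
  web plate: d = 14.238 mm → contributes +15 173 747 mm⁴
  top plate: d = 154.24 mm → contributes +80 997 259 mm⁴
Total I = 166 337 405 mm⁴.

I_xx ≈ 1.66 × 10⁸ mm⁴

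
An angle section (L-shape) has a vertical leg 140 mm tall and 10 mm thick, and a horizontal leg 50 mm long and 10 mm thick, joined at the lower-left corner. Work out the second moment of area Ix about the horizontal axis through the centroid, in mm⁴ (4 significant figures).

Treat the section as a set of non-overlapping primitives; coordinates are from the bounding-box lower-left.
Vertical leg: 10 × 140, A = 1 400 mm², y = 70 mm, Ī = 2 286 667 mm⁴.
Horizontal leg (remainder): 40 × 10, A = 400 mm², y = 5 mm, Ī = 3333.33 mm⁴.
Centroid: ȳ = ΣA·y / ΣA = 55.5556 mm.
Transfer each piece to the horizontal axis through the centroid using Ī + A·d² with d = y − 55.5556:
  vertical leg: d = 14.4444 mm → contributes +2 578 765 mm⁴
  horizontal leg (remainder): d = -50.5556 mm → contributes +1 025 679 mm⁴
Total I = 3 604 444 mm⁴.

Ix ≈ 3.604 × 10⁶ mm⁴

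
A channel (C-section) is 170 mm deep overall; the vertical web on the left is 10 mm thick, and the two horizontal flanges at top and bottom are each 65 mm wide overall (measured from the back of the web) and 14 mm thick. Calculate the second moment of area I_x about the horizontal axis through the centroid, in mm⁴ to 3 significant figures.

Break the section into simple shapes (no overlaps), measuring from the bottom-left corner of the bounding box.
Web: 10 × 170, A = 1 700 mm², y = 85 mm, Ī = 4 094 167 mm⁴.
Top flange (beyond web): 55 × 14, A = 770 mm², y = 163 mm, Ī = 12 577 mm⁴.
Bottom flange (beyond web): 55 × 14, A = 770 mm², y = 7 mm, Ī = 12 577 mm⁴.
By symmetry the centroid is at mid-height, ȳ = 85 mm.
Transfer each piece to the horizontal axis through the centroid using Ī + A·d² with d = y − 85:
  web: d = 0 mm → contributes +4 094 167 mm⁴
  top flange (beyond web): d = 78 mm → contributes +4 697 257 mm⁴
  bottom flange (beyond web): d = -78 mm → contributes +4 697 257 mm⁴
Total I = 13 488 680 mm⁴.

I_x ≈ 1.35 × 10⁷ mm⁴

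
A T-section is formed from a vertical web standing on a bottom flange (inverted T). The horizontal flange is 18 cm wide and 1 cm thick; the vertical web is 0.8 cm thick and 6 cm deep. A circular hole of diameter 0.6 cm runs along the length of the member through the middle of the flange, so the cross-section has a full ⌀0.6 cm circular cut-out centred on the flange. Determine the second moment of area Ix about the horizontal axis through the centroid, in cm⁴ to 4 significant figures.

Ix ≈ 62.16 cm⁴

Decompose the section into non-overlapping parts with the origin at the bottom-left of its bounding rectangle.
Flange: 18 × 1, A = 18 cm², y = 0.5 cm, Ī = 1.5 cm⁴.
Web: 0.8 × 6, A = 4.8 cm², y = 4 cm, Ī = 14.4 cm⁴.
Hole (subtracted): ⌀0.6, A = 0.282743 cm², y = 0.5 cm, Ī = 0.00636173 cm⁴.
Centroid: ȳ = ΣA·y / ΣA = 1.24609 cm.
Transfer each piece to the horizontal axis through the centroid using Ī + A·d² with d = y − 1.24609:
  flange: d = -0.746094 cm → contributes +11.5198 cm⁴
  web: d = 2.75391 cm → contributes +50.8032 cm⁴
  hole: d = -0.746094 cm → contributes −0.163753 cm⁴
Total I = 62.1593 cm⁴.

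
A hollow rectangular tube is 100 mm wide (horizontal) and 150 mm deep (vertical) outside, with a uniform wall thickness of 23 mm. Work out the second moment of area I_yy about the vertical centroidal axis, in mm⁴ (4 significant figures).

Split into non-overlapping primitives; take the origin at the lower-left of the bounding box.
Outer rectangle: 100 × 150, A = 15 000 mm², x = 50 mm, Ī = 12 500 000 mm⁴.
Inner void (subtracted): 54 × 104, A = 5 616 mm², x = 50 mm, Ī = 1 364 688 mm⁴.
By symmetry the centroid is at mid-width, x̄ = 50 mm.
All pieces are centred on the vertical centroidal axis, so I = ΣĪ (holes subtracted) = 11 135 312 mm⁴.

I_yy ≈ 1.114 × 10⁷ mm⁴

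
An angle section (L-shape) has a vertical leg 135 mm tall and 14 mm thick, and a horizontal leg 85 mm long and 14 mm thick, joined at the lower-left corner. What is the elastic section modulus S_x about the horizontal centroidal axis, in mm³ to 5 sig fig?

Treat the section as a set of non-overlapping primitives; coordinates are from the bounding-box lower-left.
Vertical leg: 14 × 135, A = 1 890 mm², y = 67.5 mm, Ī = 2 870 438 mm⁴.
Horizontal leg (remainder): 71 × 14, A = 994 mm², y = 7 mm, Ī = 16235.33 mm⁴.
Centroid: ȳ = ΣA·y / ΣA = 46.64806 mm.
Transfer each piece to the horizontal centroidal axis using Ī + A·d² with d = y − 46.64806:
  vertical leg: d = 20.85194 mm → contributes +3 692 216 mm⁴
  horizontal leg (remainder): d = -39.64806 mm → contributes +1 578 772 mm⁴
Total I = 5 270 988 mm⁴.
Extreme fibre distance c = 88.35194 mm; S = I/c = 59 659 mm³.

S_x ≈ 5.9659 × 10⁴ mm³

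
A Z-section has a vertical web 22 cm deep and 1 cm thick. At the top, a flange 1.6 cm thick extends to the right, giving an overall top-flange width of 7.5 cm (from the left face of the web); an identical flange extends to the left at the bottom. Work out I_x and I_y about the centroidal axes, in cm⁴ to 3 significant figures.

I_x ≈ 3060 cm⁴, I_y ≈ 368 cm⁴

Split into non-overlapping primitives; take the origin at the lower-left of the bounding box.
Web: 1 × 22, A = 22 cm², y = 11 cm, Ī = 887.33 cm⁴.
Top flange (beyond web): 6.5 × 1.6, A = 10.4 cm², y = 21.2 cm, Ī = 2.2187 cm⁴.
Bottom flange (beyond web): 6.5 × 1.6, A = 10.4 cm², y = 0.8 cm, Ī = 2.2187 cm⁴.
Centroid: ȳ = ΣA·y / ΣA = 11 cm.
Transfer each piece to the centroidal x-axis using Ī + A·d² with d = y − 11:
  web: d = 0 cm → contributes +887.33 cm⁴
  top flange (beyond web): d = 10.2 cm → contributes +1084.2 cm⁴
  bottom flange (beyond web): d = -10.2 cm → contributes +1084.2 cm⁴
Total I = 3055.8 cm⁴.
For the y-axis: x̄ = 7 cm.
Repeating about the centroidal y-axis gives I_y = 367.57 cm⁴.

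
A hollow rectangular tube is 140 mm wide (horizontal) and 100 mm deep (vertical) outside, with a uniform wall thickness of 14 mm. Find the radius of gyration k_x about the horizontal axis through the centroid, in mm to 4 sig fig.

Break the section into simple shapes (no overlaps), measuring from the bottom-left corner of the bounding box.
Outer rectangle: 140 × 100, A = 14 000 mm², y = 50 mm, Ī = 11 666 667 mm⁴.
Inner void (subtracted): 112 × 72, A = 8 064 mm², y = 50 mm, Ī = 3 483 648 mm⁴.
By symmetry the centroid is at mid-height, ȳ = 50 mm.
All pieces are centred on the horizontal axis through the centroid, so I = ΣĪ (holes subtracted) = 8 183 019 mm⁴.
Radius of gyration: k = √(I/A) = √(8 183 019 / 5 936) = 37.1287 mm.

k_x ≈ 37.13 mm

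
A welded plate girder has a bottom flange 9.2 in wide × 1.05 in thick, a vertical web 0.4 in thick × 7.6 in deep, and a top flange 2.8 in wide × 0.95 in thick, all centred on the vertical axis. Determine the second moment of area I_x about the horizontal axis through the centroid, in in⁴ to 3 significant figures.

Break the section into simple shapes (no overlaps), measuring from the bottom-left corner of the bounding box.
Bottom plate: 9.2 × 1.05, A = 9.66 in², y = 0.525 in, Ī = 0.88751 in⁴.
Web plate: 0.4 × 7.6, A = 3.04 in², y = 4.85 in, Ī = 14.633 in⁴.
Top plate: 2.8 × 0.95, A = 2.66 in², y = 9.125 in, Ī = 0.20005 in⁴.
Centroid: ȳ = ΣA·y / ΣA = 2.8703 in.
Transfer each piece to the horizontal axis through the centroid using Ī + A·d² with d = y − 2.8703:
  bottom plate: d = -2.3453 in → contributes +54.022 in⁴
  web plate: d = 1.9797 in → contributes +26.547 in⁴
  top plate: d = 6.2547 in → contributes +104.26 in⁴
Total I = 184.83 in⁴.

I_x ≈ 185 in⁴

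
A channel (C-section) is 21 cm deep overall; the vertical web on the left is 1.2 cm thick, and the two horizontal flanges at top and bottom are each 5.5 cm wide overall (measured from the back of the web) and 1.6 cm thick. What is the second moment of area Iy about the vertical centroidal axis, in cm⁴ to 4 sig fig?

Split into non-overlapping primitives; take the origin at the lower-left of the bounding box.
Web: 1.2 × 21, A = 25.2 cm², x = 0.6 cm, Ī = 3.024 cm⁴.
Top flange (beyond web): 4.3 × 1.6, A = 6.88 cm², x = 3.35 cm, Ī = 10.6009 cm⁴.
Bottom flange (beyond web): 4.3 × 1.6, A = 6.88 cm², x = 3.35 cm, Ī = 10.6009 cm⁴.
Centroid: x̄ = ΣA·x / ΣA = 1.57125 cm.
Transfer each piece to the vertical centroidal axis using Ī + A·d² with d = x − 1.57125:
  web: d = -0.971253 cm → contributes +26.796 cm⁴
  top flange (beyond web): d = 1.77875 cm → contributes +32.3689 cm⁴
  bottom flange (beyond web): d = 1.77875 cm → contributes +32.3689 cm⁴
Total I = 91.5337 cm⁴.

Iy ≈ 91.53 cm⁴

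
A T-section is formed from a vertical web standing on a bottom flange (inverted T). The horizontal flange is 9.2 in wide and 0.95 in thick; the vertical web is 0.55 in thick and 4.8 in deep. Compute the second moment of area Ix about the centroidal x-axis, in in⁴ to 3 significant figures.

Ix ≈ 22.5 in⁴

Split into non-overlapping primitives; take the origin at the lower-left of the bounding box.
Flange: 9.2 × 0.95, A = 8.74 in², y = 0.475 in, Ī = 0.65732 in⁴.
Web: 0.55 × 4.8, A = 2.64 in², y = 3.35 in, Ī = 5.0688 in⁴.
Centroid: ȳ = ΣA·y / ΣA = 1.142 in.
Transfer each piece to the centroidal x-axis using Ī + A·d² with d = y − 1.142:
  flange: d = -0.66696 in → contributes +4.5452 in⁴
  web: d = 2.208 in → contributes +17.94 in⁴
Total I = 22.485 in⁴.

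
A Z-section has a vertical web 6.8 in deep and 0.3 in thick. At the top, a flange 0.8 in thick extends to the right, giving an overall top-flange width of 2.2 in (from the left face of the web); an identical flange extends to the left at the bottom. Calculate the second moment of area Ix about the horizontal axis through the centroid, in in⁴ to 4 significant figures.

Ix ≈ 35.38 in⁴

Treat the section as a set of non-overlapping primitives; coordinates are from the bounding-box lower-left.
Web: 0.3 × 6.8, A = 2.04 in², y = 3.4 in, Ī = 7.8608 in⁴.
Top flange (beyond web): 1.9 × 0.8, A = 1.52 in², y = 6.4 in, Ī = 0.0810667 in⁴.
Bottom flange (beyond web): 1.9 × 0.8, A = 1.52 in², y = 0.4 in, Ī = 0.0810667 in⁴.
Centroid: ȳ = ΣA·y / ΣA = 3.4 in.
Transfer each piece to the horizontal axis through the centroid using Ī + A·d² with d = y − 3.4:
  web: d = 0 in → contributes +7.8608 in⁴
  top flange (beyond web): d = 3 in → contributes +13.7611 in⁴
  bottom flange (beyond web): d = -3 in → contributes +13.7611 in⁴
Total I = 35.3829 in⁴.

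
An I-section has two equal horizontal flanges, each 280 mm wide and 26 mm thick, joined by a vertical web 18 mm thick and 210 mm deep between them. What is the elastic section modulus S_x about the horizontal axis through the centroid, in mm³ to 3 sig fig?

Break the section into simple shapes (no overlaps), measuring from the bottom-left corner of the bounding box.
Bottom flange: 280 × 26, A = 7 280 mm², y = 13 mm, Ī = 410 107 mm⁴.
Web: 18 × 210, A = 3 780 mm², y = 131 mm, Ī = 13 891 500 mm⁴.
Top flange: 280 × 26, A = 7 280 mm², y = 249 mm, Ī = 410 107 mm⁴.
By symmetry the centroid is at mid-height, ȳ = 131 mm.
Transfer each piece to the horizontal axis through the centroid using Ī + A·d² with d = y − 131:
  bottom flange: d = -118 mm → contributes +101 776 827 mm⁴
  web: d = 0 mm → contributes +13 891 500 mm⁴
  top flange: d = 118 mm → contributes +101 776 827 mm⁴
Total I = 217 445 153 mm⁴.
Extreme fibre distance c = 131 mm; S = I/c = 1 659 887 mm³.

S_x ≈ 1.66 × 10⁶ mm³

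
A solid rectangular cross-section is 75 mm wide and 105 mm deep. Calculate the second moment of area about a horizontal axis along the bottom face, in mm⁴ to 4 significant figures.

I_base ≈ 2.894 × 10⁷ mm⁴

The section: 75 × 105, A = 7 875 mm², y = 52.5 mm, Ī = 7 235 156 mm⁴.
Transfer it to a horizontal axis along the bottom face using Ī + A·d² with d = y − 0:
  the section: d = 52.5 mm → contributes +28 940 625 mm⁴
Total I = 28 940 625 mm⁴.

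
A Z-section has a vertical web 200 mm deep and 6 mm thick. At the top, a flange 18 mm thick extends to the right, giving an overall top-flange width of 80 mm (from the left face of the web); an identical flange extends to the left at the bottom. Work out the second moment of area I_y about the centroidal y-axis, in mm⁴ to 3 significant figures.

I_y ≈ 5.48 × 10⁶ mm⁴

Break the section into simple shapes (no overlaps), measuring from the bottom-left corner of the bounding box.
Web: 6 × 200, A = 1 200 mm², x = 77 mm, Ī = 3 600 mm⁴.
Top flange (beyond web): 74 × 18, A = 1 332 mm², x = 117 mm, Ī = 607 836 mm⁴.
Bottom flange (beyond web): 74 × 18, A = 1 332 mm², x = 37 mm, Ī = 607 836 mm⁴.
Centroid: x̄ = ΣA·x / ΣA = 77 mm.
Transfer each piece to the centroidal y-axis using Ī + A·d² with d = x − 77:
  web: d = 0 mm → contributes +3 600 mm⁴
  top flange (beyond web): d = 40 mm → contributes +2 739 036 mm⁴
  bottom flange (beyond web): d = -40 mm → contributes +2 739 036 mm⁴
Total I = 5 481 672 mm⁴.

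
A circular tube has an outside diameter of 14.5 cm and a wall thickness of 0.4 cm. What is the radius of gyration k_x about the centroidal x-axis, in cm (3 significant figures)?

Treat the section as a set of non-overlapping primitives; coordinates are from the bounding-box lower-left.
Outer circle: ⌀14.5, A = 165.13 cm², y = 7.25 cm, Ī = 2169.9 cm⁴.
Bore (subtracted): ⌀13.7, A = 147.41 cm², y = 7.25 cm, Ī = 1729.2 cm⁴.
By symmetry the centroid is at mid-height, ȳ = 7.25 cm.
All pieces are centred on the centroidal x-axis, so I = ΣĪ (holes subtracted) = 440.68 cm⁴.
Radius of gyration: k = √(I/A) = √(440.68 / 17.719) = 4.9871 cm.

k_x ≈ 4.99 cm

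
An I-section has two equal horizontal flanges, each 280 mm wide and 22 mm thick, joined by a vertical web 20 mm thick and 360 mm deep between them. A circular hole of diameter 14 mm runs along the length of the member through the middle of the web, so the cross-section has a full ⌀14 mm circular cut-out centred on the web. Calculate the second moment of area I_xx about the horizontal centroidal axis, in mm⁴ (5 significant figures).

Treat the section as a set of non-overlapping primitives; coordinates are from the bounding-box lower-left.
Bottom flange: 280 × 22, A = 6 160 mm², y = 11 mm, Ī = 248453.3 mm⁴.
Web: 20 × 360, A = 7 200 mm², y = 202 mm, Ī = 77 760 000 mm⁴.
Top flange: 280 × 22, A = 6 160 mm², y = 393 mm, Ī = 248453.3 mm⁴.
Hole (subtracted): ⌀14, A = 153.938 mm², y = 202 mm, Ī = 1885.741 mm⁴.
By symmetry the centroid is at mid-height, ȳ = 202 mm.
Transfer each piece to the horizontal centroidal axis using Ī + A·d² with d = y − 202:
  bottom flange: d = -191 mm → contributes +224 971 413 mm⁴
  web: d = 0 mm → contributes +77 760 000 mm⁴
  top flange: d = 191 mm → contributes +224 971 413 mm⁴
  hole: d = 0 mm → contributes −1885.741 mm⁴
Total I = 527 700 941 mm⁴.

I_xx ≈ 5.2770 × 10⁸ mm⁴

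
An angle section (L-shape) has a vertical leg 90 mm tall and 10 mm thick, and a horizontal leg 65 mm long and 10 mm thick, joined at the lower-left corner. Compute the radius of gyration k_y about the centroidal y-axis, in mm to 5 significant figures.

Split into non-overlapping primitives; take the origin at the lower-left of the bounding box.
Vertical leg: 10 × 90, A = 900 mm², x = 5 mm, Ī = 7 500 mm⁴.
Horizontal leg (remainder): 55 × 10, A = 550 mm², x = 37.5 mm, Ī = 138645.8 mm⁴.
Centroid: x̄ = ΣA·x / ΣA = 17.32759 mm.
Transfer each piece to the centroidal y-axis using Ī + A·d² with d = x − 17.32759:
  vertical leg: d = -12.32759 mm → contributes +144272.4 mm⁴
  horizontal leg (remainder): d = 20.17241 mm → contributes +362455.3 mm⁴
Total I = 506727.7 mm⁴.
Radius of gyration: k = √(I/A) = √(506727.7 / 1 450) = 18.69405 mm.

k_y ≈ 18.694 mm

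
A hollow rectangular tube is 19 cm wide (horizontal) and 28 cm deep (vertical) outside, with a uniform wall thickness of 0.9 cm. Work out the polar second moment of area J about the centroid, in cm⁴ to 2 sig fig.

J ≈ 1.4 × 10⁴ cm⁴

Break the section into simple shapes (no overlaps), measuring from the bottom-left corner of the bounding box.
Outer rectangle: 19 × 28, A = 532 cm², y = 14 cm, Ī = 34 757 cm⁴.
Inner void (subtracted): 17.2 × 26.2, A = 450.6 cm², y = 14 cm, Ī = 25 778 cm⁴.
By symmetry the centroid is at mid-height, ȳ = 14 cm.
All pieces are centred on the centroidal x-axis, so I = ΣĪ (holes subtracted) = 8 979 cm⁴.
Repeating about the centroidal y-axis gives I_y = 4 895 cm⁴.
Polar second moment: J = I_x + I_y = 13 874 cm⁴.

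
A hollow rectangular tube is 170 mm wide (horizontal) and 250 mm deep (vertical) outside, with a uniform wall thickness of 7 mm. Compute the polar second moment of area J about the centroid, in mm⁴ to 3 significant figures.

J ≈ 7.82 × 10⁷ mm⁴

Decompose the section into non-overlapping parts with the origin at the bottom-left of its bounding rectangle.
Outer rectangle: 170 × 250, A = 42 500 mm², y = 125 mm, Ī = 221 354 167 mm⁴.
Inner void (subtracted): 156 × 236, A = 36 816 mm², y = 125 mm, Ī = 170 875 328 mm⁴.
By symmetry the centroid is at mid-height, ȳ = 125 mm.
All pieces are centred on the centroidal x-axis, so I = ΣĪ (holes subtracted) = 50 478 839 mm⁴.
Repeating about the centroidal y-axis gives I_y = 27 691 319 mm⁴.
Polar second moment: J = I_x + I_y = 78 170 157 mm⁴.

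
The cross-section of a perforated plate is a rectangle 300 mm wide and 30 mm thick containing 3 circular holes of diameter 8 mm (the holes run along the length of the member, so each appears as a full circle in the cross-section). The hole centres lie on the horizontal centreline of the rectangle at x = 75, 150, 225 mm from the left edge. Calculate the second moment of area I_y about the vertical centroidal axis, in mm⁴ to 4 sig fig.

Split into non-overlapping primitives; take the origin at the lower-left of the bounding box.
Plate: 300 × 30, A = 9 000 mm², x = 150 mm, Ī = 67 500 000 mm⁴.
Hole 1 (subtracted): ⌀8, A = 50.2655 mm², x = 75 mm, Ī = 201.062 mm⁴.
Hole 2 (subtracted): ⌀8, A = 50.2655 mm², x = 150 mm, Ī = 201.062 mm⁴.
Hole 3 (subtracted): ⌀8, A = 50.2655 mm², x = 225 mm, Ī = 201.062 mm⁴.
By symmetry the centroid is at mid-width, x̄ = 150 mm.
Transfer each piece to the vertical centroidal axis using Ī + A·d² with d = x − 150:
  plate: d = 0 mm → contributes +67 500 000 mm⁴
  hole 1: d = -75 mm → contributes −282 944 mm⁴
  hole 2: d = 0 mm → contributes −201.062 mm⁴
  hole 3: d = 75 mm → contributes −282 944 mm⁴
Total I = 66 933 910 mm⁴.

I_y ≈ 6.693 × 10⁷ mm⁴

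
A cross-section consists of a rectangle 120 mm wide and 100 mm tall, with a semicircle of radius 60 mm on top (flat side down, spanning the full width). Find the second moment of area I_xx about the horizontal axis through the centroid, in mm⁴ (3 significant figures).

I_xx ≈ 3.33 × 10⁷ mm⁴

Split into non-overlapping primitives; take the origin at the lower-left of the bounding box.
Rectangular body: 120 × 100, A = 12 000 mm², y = 50 mm, Ī = 10 000 000 mm⁴.
Semicircular cap: semicircle r = 60, A = 5654.9 mm², y = 125.46 mm, Ī = 1 422 450 mm⁴.
Centroid: ȳ = ΣA·y / ΣA = 74.171 mm.
Transfer each piece to the horizontal axis through the centroid using Ī + A·d² with d = y − 74.171:
  rectangular body: d = -24.171 mm → contributes +17 011 095 mm⁴
  semicircular cap: d = 51.293 mm → contributes +16 300 456 mm⁴
Total I = 33 311 551 mm⁴.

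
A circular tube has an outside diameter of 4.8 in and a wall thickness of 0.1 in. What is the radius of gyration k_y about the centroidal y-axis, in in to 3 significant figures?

Break the section into simple shapes (no overlaps), measuring from the bottom-left corner of the bounding box.
Outer circle: ⌀4.8, A = 18.096 in², x = 2.4 in, Ī = 26.058 in⁴.
Bore (subtracted): ⌀4.6, A = 16.619 in², x = 2.4 in, Ī = 21.979 in⁴.
By symmetry the centroid is at mid-width, x̄ = 2.4 in.
All pieces are centred on the centroidal y-axis, so I = ΣĪ (holes subtracted) = 4.079 in⁴.
Radius of gyration: k = √(I/A) = √(4.079 / 1.4765) = 1.6621 in.

k_y ≈ 1.66 in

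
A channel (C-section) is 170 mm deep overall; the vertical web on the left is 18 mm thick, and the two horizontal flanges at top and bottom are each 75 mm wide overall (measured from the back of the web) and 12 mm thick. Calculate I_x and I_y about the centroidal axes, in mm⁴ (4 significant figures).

I_x ≈ 1.592 × 10⁷ mm⁴, I_y ≈ 1.782 × 10⁶ mm⁴

Treat the section as a set of non-overlapping primitives; coordinates are from the bounding-box lower-left.
Web: 18 × 170, A = 3 060 mm², y = 85 mm, Ī = 7 369 500 mm⁴.
Top flange (beyond web): 57 × 12, A = 684 mm², y = 164 mm, Ī = 8 208 mm⁴.
Bottom flange (beyond web): 57 × 12, A = 684 mm², y = 6 mm, Ī = 8 208 mm⁴.
By symmetry the centroid is at mid-height, ȳ = 85 mm.
Transfer each piece to the centroidal x-axis using Ī + A·d² with d = y − 85:
  web: d = 0 mm → contributes +7 369 500 mm⁴
  top flange (beyond web): d = 79 mm → contributes +4 277 052 mm⁴
  bottom flange (beyond web): d = -79 mm → contributes +4 277 052 mm⁴
Total I = 15 923 604 mm⁴.
For the y-axis: x̄ = 20.5854 mm.
Repeating about the centroidal y-axis gives I_y = 1 782 427 mm⁴.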